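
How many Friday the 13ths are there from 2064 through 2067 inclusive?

Friday-the-13ths by year:
2064: Jun
2065: Feb, Mar, Nov
2066: Aug
2067: May

6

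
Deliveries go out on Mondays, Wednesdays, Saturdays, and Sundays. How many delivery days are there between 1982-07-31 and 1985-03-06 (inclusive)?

544

1982-07-31 is a Saturday.
From 1982-07-31 to 1985-03-06 is 950 days inclusive.
950 = 7 × 135 + 5, so there are 135 full weeks plus 5 extra days.
Each full week contributes 4 days from the set (Mon, Wed, Sat, Sun): 135 × 4 = 540.
The 5 extra days are Saturday, Sunday, Monday, Tuesday, Wednesday — 4 of them qualify.
Total: 540 + 4 = 544.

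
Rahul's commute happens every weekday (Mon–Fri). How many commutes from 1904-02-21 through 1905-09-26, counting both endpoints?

417

1904-02-21 is a Sunday.
From 1904-02-21 to 1905-09-26 is 584 days inclusive.
584 = 7 × 83 + 3, so there are 83 full weeks plus 3 extra days.
Each full week contributes 5 weekdays (Mon–Fri): 83 × 5 = 415.
The 3 extra days are Sun, Mon, Tue — 2 of them qualify.
Total: 415 + 2 = 417.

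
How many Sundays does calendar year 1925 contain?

Jan 1, 1925 is a Thursday.
The range spans 365 days (inclusive of both endpoints).
365 = 7 × 52 + 1, so there are 52 full weeks plus 1 extra day.
Each full week contributes one Sunday: 52 so far.
The 1 extra day is Thu — none qualify.
Total: 52 + 0 = 52.

52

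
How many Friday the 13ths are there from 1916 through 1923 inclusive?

Friday-the-13ths by year:
1916: Oct
1917: Apr, Jul
1918: Sep, Dec
1919: Jun
1920: Feb, Aug
1921: May
1922: Jan, Oct
1923: Apr, Jul

13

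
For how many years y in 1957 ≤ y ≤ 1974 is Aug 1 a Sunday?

Day of week of August 1 in each year:
1957: Thu, 1958: Fri, 1959: Sat, 1960: Mon, 1961: Tue, 1962: Wed, 1963: Thu, 1964: Sat, 1965: Sun ✓, 1966: Mon, 1967: Tue, 1968: Thu, 1969: Fri, 1970: Sat, 1971: Sun ✓, 1972: Tue, 1973: Wed, 1974: Thu
Sundays: 1965, 1971.

2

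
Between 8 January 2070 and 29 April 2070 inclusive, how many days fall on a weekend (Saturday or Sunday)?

8 January 2070 is a Wednesday.
From 8 January 2070 to 29 April 2070 is 112 days inclusive.
112 = 7 × 16, so the span is exactly 16 full weeks.
Each full week contributes 2 weekend days (Sat, Sun): 16 × 2 = 32.
Total: 32.

32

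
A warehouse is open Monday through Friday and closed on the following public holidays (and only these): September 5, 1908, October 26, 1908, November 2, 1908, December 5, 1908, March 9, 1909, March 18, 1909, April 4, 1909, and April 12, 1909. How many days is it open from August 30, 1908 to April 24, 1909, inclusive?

August 30, 1908 is a Sunday.
From August 30, 1908 to April 24, 1909 is 238 days inclusive.
238 = 7 × 34, so the span is exactly 34 full weeks.
Each full week contributes 5 weekdays (Mon–Fri): 34 × 5 = 170.
Total: 170.
Holidays: September 5, 1908 (Sat); October 26, 1908 (Mon); November 2, 1908 (Mon); December 5, 1908 (Sat); March 9, 1909 (Tue); March 18, 1909 (Thu); April 4, 1909 (Sun); April 12, 1909 (Mon).
5 of the 8 holidays fall on weekdays; the rest are weekends and were already excluded.
Business days: 170 − 5 = 165.

165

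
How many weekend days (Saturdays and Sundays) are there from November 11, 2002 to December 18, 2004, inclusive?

219

November 11, 2002 is a Monday.
The range spans 769 days (inclusive of both endpoints).
769 = 7 × 109 + 6, so there are 109 full weeks plus 6 extra days.
Each full week contributes 2 weekend days (Sat, Sun): 109 × 2 = 218.
The 6 extra days are Mon, Tue, Wed, Thu, Fri, Sat — 1 of them qualifies.
Total: 218 + 1 = 219.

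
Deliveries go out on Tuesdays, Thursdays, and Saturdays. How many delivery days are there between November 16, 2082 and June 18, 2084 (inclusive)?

November 16, 2082 is a Monday.
From November 16, 2082 to June 18, 2084 is 581 days inclusive.
581 = 7 × 83, so the span is exactly 83 full weeks.
Each full week contributes 3 days from the set (Tue, Thu, Sat): 83 × 3 = 249.
Total: 249.

249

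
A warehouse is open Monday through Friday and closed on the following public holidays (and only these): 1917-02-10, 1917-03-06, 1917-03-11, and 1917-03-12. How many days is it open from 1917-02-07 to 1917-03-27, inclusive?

33 business days

1917-02-07 is a Wednesday.
From 1917-02-07 to 1917-03-27 is 49 days inclusive.
49 = 7 × 7, so the span is exactly 7 full weeks.
Each full week contributes 5 weekdays (Mon–Fri): 7 × 5 = 35.
Holidays: 1917-02-10 (Sat); 1917-03-06 (Tue); 1917-03-11 (Sun); 1917-03-12 (Mon).
2 of the 4 holidays fall on weekdays; the rest are weekends and were already excluded.
Business days: 35 − 2 = 33.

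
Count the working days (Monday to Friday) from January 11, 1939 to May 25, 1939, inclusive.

97

January 11, 1939 is a Wednesday.
That's 135 days from start to end, counting both.
135 = 7 × 19 + 2, so there are 19 full weeks plus 2 extra days.
Each full week contributes 5 weekdays (Mon–Fri): 19 × 5 = 95.
The 2 extra days are Wednesday, Thursday — 2 of them qualify.
Total: 95 + 2 = 97.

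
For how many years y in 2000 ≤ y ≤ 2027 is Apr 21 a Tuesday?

4

Day of week of April 21 in each year:
2000: Fri, 2001: Sat, 2002: Sun, 2003: Mon, 2004: Wed, 2005: Thu, 2006: Fri, 2007: Sat, 2008: Mon, 2009: Tue ✓, 2010: Wed, 2011: Thu, 2012: Sat, 2013: Sun, 2014: Mon, 2015: Tue ✓, 2016: Thu, 2017: Fri, 2018: Sat, 2019: Sun, 2020: Tue ✓, 2021: Wed, 2022: Thu, 2023: Fri, 2024: Sun, 2025: Mon, 2026: Tue ✓, 2027: Wed
Tuesdays: 2009, 2015, 2020, 2026.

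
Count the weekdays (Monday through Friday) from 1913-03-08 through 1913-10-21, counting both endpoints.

162 weekdays

1913-03-08 is a Saturday.
That's 228 days from start to end, counting both.
228 = 7 × 32 + 4, so there are 32 full weeks plus 4 extra days.
Each full week contributes 5 weekdays (Mon–Fri): 32 × 5 = 160.
The 4 extra days are Saturday, Sunday, Monday, Tuesday — 2 of them qualify.
Total: 160 + 2 = 162.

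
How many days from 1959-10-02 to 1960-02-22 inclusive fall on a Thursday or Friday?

1959-10-02 is a Friday.
The range spans 144 days (inclusive of both endpoints).
144 = 7 × 20 + 4, so there are 20 full weeks plus 4 extra days.
Each full week contributes 2 days from the set (Thu, Fri): 20 × 2 = 40.
The 4 extra days are Friday, Saturday, Sunday, Monday — 1 of them qualifies.
Total: 40 + 1 = 41.

41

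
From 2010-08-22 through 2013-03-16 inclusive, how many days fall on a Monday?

134 Mondays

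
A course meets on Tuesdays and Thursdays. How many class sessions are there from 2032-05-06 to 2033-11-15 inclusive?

160

2032-05-06 is a Thursday.
The range spans 559 days (inclusive of both endpoints).
559 = 7 × 79 + 6, so there are 79 full weeks plus 6 extra days.
Each full week contributes 2 days from the set (Tue, Thu): 79 × 2 = 158.
The 6 extra days are Thu, Fri, Sat, Sun, Mon, Tue — 2 of them qualify.
Total: 158 + 2 = 160.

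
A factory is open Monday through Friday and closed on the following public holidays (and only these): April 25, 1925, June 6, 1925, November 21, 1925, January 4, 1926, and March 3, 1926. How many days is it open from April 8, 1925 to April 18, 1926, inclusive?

April 8, 1925 is a Wednesday.
That's 376 days from start to end, counting both.
376 = 7 × 53 + 5, so there are 53 full weeks plus 5 extra days.
Each full week contributes 5 weekdays (Mon–Fri): 53 × 5 = 265.
The 5 extra days are Wed, Thu, Fri, Sat, Sun — 3 of them qualify.
Total: 265 + 3 = 268.
Holidays: April 25, 1925 (Sat); June 6, 1925 (Sat); November 21, 1925 (Sat); January 4, 1926 (Mon); March 3, 1926 (Wed).
2 of the 5 holidays fall on weekdays; the rest are weekends and were already excluded.
Business days: 268 − 2 = 266.

266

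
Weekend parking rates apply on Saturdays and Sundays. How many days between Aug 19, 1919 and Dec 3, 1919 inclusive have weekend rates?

Aug 19, 1919 is a Tuesday.
The range spans 107 days (inclusive of both endpoints).
107 = 7 × 15 + 2, so there are 15 full weeks plus 2 extra days.
Each full week contributes 2 weekend days (Sat, Sun): 15 × 2 = 30.
The 2 extra days are Tuesday, Wednesday — none qualify.
Total: 30 + 0 = 30.

30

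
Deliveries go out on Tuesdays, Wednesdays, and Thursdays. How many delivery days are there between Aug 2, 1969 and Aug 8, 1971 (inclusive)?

315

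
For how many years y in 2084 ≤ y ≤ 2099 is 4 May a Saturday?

Day of week of May 4 in each year:
2084: Thu, 2085: Fri, 2086: Sat ✓, 2087: Sun, 2088: Tue, 2089: Wed, 2090: Thu, 2091: Fri, 2092: Sun, 2093: Mon, 2094: Tue, 2095: Wed, 2096: Fri, 2097: Sat ✓, 2098: Sun, 2099: Mon
Saturdays: 2086, 2097.

2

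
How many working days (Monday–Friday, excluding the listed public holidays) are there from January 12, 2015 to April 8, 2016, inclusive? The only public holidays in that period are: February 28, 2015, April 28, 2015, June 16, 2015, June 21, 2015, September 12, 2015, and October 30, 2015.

322 working days

January 12, 2015 is a Monday.
The range spans 453 days (inclusive of both endpoints).
453 = 7 × 64 + 5, so there are 64 full weeks plus 5 extra days.
Each full week contributes 5 weekdays (Mon–Fri): 64 × 5 = 320.
The 5 extra days are Monday, Tuesday, Wednesday, Thursday, Friday — 5 of them qualify.
Total: 320 + 5 = 325.
Holidays: February 28, 2015 (Sat); April 28, 2015 (Tue); June 16, 2015 (Tue); June 21, 2015 (Sun); September 12, 2015 (Sat); October 30, 2015 (Fri).
3 of the 6 holidays fall on weekdays; the rest are weekends and were already excluded.
Business days: 325 − 3 = 322.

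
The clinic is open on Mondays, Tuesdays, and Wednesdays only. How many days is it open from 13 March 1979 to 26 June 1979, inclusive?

13 March 1979 is a Tuesday.
From 13 March 1979 to 26 June 1979 is 106 days inclusive.
106 = 7 × 15 + 1, so there are 15 full weeks plus 1 extra day.
Each full week contributes 3 days from the set (Mon, Tue, Wed): 15 × 3 = 45.
The 1 extra day is Tuesday — 1 of them qualifies.
Total: 45 + 1 = 46.

46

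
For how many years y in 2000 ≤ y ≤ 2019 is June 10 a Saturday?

Day of week of June 10 in each year:
2000: Sat ✓, 2001: Sun, 2002: Mon, 2003: Tue, 2004: Thu, 2005: Fri, 2006: Sat ✓, 2007: Sun, 2008: Tue, 2009: Wed, 2010: Thu, 2011: Fri, 2012: Sun, 2013: Mon, 2014: Tue, 2015: Wed, 2016: Fri, 2017: Sat ✓, 2018: Sun, 2019: Mon
Saturdays: 2000, 2006, 2017.

3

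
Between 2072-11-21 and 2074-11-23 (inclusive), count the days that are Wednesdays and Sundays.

209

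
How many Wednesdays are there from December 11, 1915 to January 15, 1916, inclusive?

December 11, 1915 is a Saturday.
That's 36 days from start to end, counting both.
36 = 7 × 5 + 1, so there are 5 full weeks plus 1 extra day.
Each full week contributes one Wednesday: 5 so far.
The 1 extra day is Sat — none qualify.
Total: 5 + 0 = 5.

5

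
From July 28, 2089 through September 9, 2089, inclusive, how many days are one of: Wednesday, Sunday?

July 28, 2089 is a Thursday.
That's 44 days from start to end, counting both.
44 = 7 × 6 + 2, so there are 6 full weeks plus 2 extra days.
Each full week contributes 2 days from the set (Wed, Sun): 6 × 2 = 12.
The 2 extra days are Thu, Fri — none qualify.
Total: 12 + 0 = 12.

12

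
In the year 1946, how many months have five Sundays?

4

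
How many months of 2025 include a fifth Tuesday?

4

A month has five Tuesdays exactly when Tuesday falls within its first (length − 28) days.
Jan: 31 days, starts Wed → 5 of Wed, Thu, Fri
Feb: 28 days, starts Sat → 5 of (none)
Mar: 31 days, starts Sat → 5 of Sat, Sun, Mon
Apr: 30 days, starts Tue → 5 of Tue, Wed ✓
May: 31 days, starts Thu → 5 of Thu, Fri, Sat
Jun: 30 days, starts Sun → 5 of Sun, Mon
Jul: 31 days, starts Tue → 5 of Tue, Wed, Thu ✓
Aug: 31 days, starts Fri → 5 of Fri, Sat, Sun
Sep: 30 days, starts Mon → 5 of Mon, Tue ✓
Oct: 31 days, starts Wed → 5 of Wed, Thu, Fri
Nov: 30 days, starts Sat → 5 of Sat, Sun
Dec: 31 days, starts Mon → 5 of Mon, Tue, Wed ✓
Months with five Tuesdays: Apr, Jul, Sep, Dec.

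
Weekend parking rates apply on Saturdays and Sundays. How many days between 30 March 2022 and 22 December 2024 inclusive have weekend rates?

286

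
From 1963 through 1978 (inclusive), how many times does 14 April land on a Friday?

3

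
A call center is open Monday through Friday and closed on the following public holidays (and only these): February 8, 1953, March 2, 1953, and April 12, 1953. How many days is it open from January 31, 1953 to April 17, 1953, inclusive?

54

January 31, 1953 is a Saturday.
From January 31, 1953 to April 17, 1953 is 77 days inclusive.
77 = 7 × 11, so the span is exactly 11 full weeks.
Each full week contributes 5 weekdays (Mon–Fri): 11 × 5 = 55.
Holidays: February 8, 1953 (Sun); March 2, 1953 (Mon); April 12, 1953 (Sun).
1 of the 3 holidays fall on weekdays; the rest are weekends and were already excluded.
Business days: 55 − 1 = 54.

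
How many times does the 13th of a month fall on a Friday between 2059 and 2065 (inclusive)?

12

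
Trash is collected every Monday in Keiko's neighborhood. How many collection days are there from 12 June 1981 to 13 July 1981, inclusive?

12 June 1981 is a Friday.
The range spans 32 days (inclusive of both endpoints).
32 = 7 × 4 + 4, so there are 4 full weeks plus 4 extra days.
Each full week contributes one Monday: 4 so far.
The 4 extra days are Fri, Sat, Sun, Mon — 1 of them qualifies.
Total: 4 + 1 = 5.

5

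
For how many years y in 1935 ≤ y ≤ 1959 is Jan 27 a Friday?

3

Day of week of January 27 in each year:
1935: Sun, 1936: Mon, 1937: Wed, 1938: Thu, 1939: Fri ✓, 1940: Sat, 1941: Mon, 1942: Tue, 1943: Wed, 1944: Thu, 1945: Sat, 1946: Sun, 1947: Mon, 1948: Tue, 1949: Thu, 1950: Fri ✓, 1951: Sat, 1952: Sun, 1953: Tue, 1954: Wed, 1955: Thu, 1956: Fri ✓, 1957: Sun, 1958: Mon, 1959: Tue
Fridays: 1939, 1950, 1956.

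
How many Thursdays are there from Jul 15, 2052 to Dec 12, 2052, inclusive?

22

Jul 15, 2052 is a Monday.
The range spans 151 days (inclusive of both endpoints).
151 = 7 × 21 + 4, so there are 21 full weeks plus 4 extra days.
Each full week contributes one Thursday: 21 so far.
The 4 extra days are Mon, Tue, Wed, Thu — 1 of them qualifies.
Total: 21 + 1 = 22.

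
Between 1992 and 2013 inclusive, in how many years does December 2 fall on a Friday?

Day of week of December 2 in each year:
1992: Wed, 1993: Thu, 1994: Fri ✓, 1995: Sat, 1996: Mon, 1997: Tue, 1998: Wed, 1999: Thu, 2000: Sat, 2001: Sun, 2002: Mon, 2003: Tue, 2004: Thu, 2005: Fri ✓, 2006: Sat, 2007: Sun, 2008: Tue, 2009: Wed, 2010: Thu, 2011: Fri ✓, 2012: Sun, 2013: Mon
Fridays: 1994, 2005, 2011.

3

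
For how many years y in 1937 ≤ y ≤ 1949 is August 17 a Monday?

1

Day of week of August 17 in each year:
1937: Tue, 1938: Wed, 1939: Thu, 1940: Sat, 1941: Sun, 1942: Mon ✓, 1943: Tue, 1944: Thu, 1945: Fri, 1946: Sat, 1947: Sun, 1948: Tue, 1949: Wed
Mondays: 1942.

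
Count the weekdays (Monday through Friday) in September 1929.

21

1 September 1929 is a Sunday.
From 1 September 1929 to 30 September 1929 is 30 days inclusive.
30 = 7 × 4 + 2, so there are 4 full weeks plus 2 extra days.
Each full week contributes 5 weekdays (Mon–Fri): 4 × 5 = 20.
The 2 extra days are Sunday, Monday — 1 of them qualifies.
Total: 20 + 1 = 21.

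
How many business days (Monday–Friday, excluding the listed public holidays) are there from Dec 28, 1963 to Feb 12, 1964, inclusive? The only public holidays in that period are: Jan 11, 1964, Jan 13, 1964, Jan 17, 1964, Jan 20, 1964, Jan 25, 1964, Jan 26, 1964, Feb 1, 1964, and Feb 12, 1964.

Dec 28, 1963 is a Saturday.
From Dec 28, 1963 to Feb 12, 1964 is 47 days inclusive.
47 = 7 × 6 + 5, so there are 6 full weeks plus 5 extra days.
Each full week contributes 5 weekdays (Mon–Fri): 6 × 5 = 30.
The 5 extra days are Sat, Sun, Mon, Tue, Wed — 3 of them qualify.
Total: 30 + 3 = 33.
Holidays: Jan 11, 1964 (Sat); Jan 13, 1964 (Mon); Jan 17, 1964 (Fri); Jan 20, 1964 (Mon); Jan 25, 1964 (Sat); Jan 26, 1964 (Sun); Feb 1, 1964 (Sat); Feb 12, 1964 (Wed).
4 of the 8 holidays fall on weekdays; the rest are weekends and were already excluded.
Business days: 33 − 4 = 29.

29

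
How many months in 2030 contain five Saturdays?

A month has five Saturdays exactly when Saturday falls within its first (length − 28) days.
Jan: 31 days, starts Tue → 5 of Tue, Wed, Thu
Feb: 28 days, starts Fri → 5 of (none)
Mar: 31 days, starts Fri → 5 of Fri, Sat, Sun ✓
Apr: 30 days, starts Mon → 5 of Mon, Tue
May: 31 days, starts Wed → 5 of Wed, Thu, Fri
Jun: 30 days, starts Sat → 5 of Sat, Sun ✓
Jul: 31 days, starts Mon → 5 of Mon, Tue, Wed
Aug: 31 days, starts Thu → 5 of Thu, Fri, Sat ✓
Sep: 30 days, starts Sun → 5 of Sun, Mon
Oct: 31 days, starts Tue → 5 of Tue, Wed, Thu
Nov: 30 days, starts Fri → 5 of Fri, Sat ✓
Dec: 31 days, starts Sun → 5 of Sun, Mon, Tue
Months with five Saturdays: Mar, Jun, Aug, Nov.

4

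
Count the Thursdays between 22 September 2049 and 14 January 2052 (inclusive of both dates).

22 September 2049 is a Wednesday.
The range spans 845 days (inclusive of both endpoints).
845 = 7 × 120 + 5, so there are 120 full weeks plus 5 extra days.
Each full week contributes one Thursday: 120 so far.
The 5 extra days are Wed, Thu, Fri, Sat, Sun — 1 of them qualifies.
Total: 120 + 1 = 121.

121 Thursdays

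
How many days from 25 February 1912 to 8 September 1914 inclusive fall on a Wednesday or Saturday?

264

25 February 1912 is a Sunday.
That's 927 days from start to end, counting both.
927 = 7 × 132 + 3, so there are 132 full weeks plus 3 extra days.
Each full week contributes 2 days from the set (Wed, Sat): 132 × 2 = 264.
The 3 extra days are Sunday, Monday, Tuesday — none qualify.
Total: 264 + 0 = 264.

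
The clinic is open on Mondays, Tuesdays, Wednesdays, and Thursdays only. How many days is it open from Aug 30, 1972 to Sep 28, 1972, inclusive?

Aug 30, 1972 is a Wednesday.
The range spans 30 days (inclusive of both endpoints).
30 = 7 × 4 + 2, so there are 4 full weeks plus 2 extra days.
Each full week contributes 4 days from the set (Mon, Tue, Wed, Thu): 4 × 4 = 16.
The 2 extra days are Wed, Thu — 2 of them qualify.
Total: 16 + 2 = 18.

18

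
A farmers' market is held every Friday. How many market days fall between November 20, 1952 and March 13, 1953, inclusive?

17

November 20, 1952 is a Thursday.
The range spans 114 days (inclusive of both endpoints).
114 = 7 × 16 + 2, so there are 16 full weeks plus 2 extra days.
Each full week contributes one Friday: 16 so far.
The 2 extra days are Thursday, Friday — 1 of them qualifies.
Total: 16 + 1 = 17.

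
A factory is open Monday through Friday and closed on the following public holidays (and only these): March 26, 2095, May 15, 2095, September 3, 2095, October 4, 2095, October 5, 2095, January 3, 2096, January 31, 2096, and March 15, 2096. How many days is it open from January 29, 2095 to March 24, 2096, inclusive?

295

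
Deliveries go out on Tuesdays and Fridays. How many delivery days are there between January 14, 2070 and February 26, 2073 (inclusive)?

326

January 14, 2070 is a Tuesday.
That's 1140 days from start to end, counting both.
1140 = 7 × 162 + 6, so there are 162 full weeks plus 6 extra days.
Each full week contributes 2 days from the set (Tue, Fri): 162 × 2 = 324.
The 6 extra days are Tuesday, Wednesday, Thursday, Friday, Saturday, Sunday — 2 of them qualify.
Total: 324 + 2 = 326.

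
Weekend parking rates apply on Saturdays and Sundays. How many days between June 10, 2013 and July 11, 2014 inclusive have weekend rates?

112

June 10, 2013 is a Monday.
That's 397 days from start to end, counting both.
397 = 7 × 56 + 5, so there are 56 full weeks plus 5 extra days.
Each full week contributes 2 weekend days (Sat, Sun): 56 × 2 = 112.
The 5 extra days are Mon, Tue, Wed, Thu, Fri — none qualify.
Total: 112 + 0 = 112.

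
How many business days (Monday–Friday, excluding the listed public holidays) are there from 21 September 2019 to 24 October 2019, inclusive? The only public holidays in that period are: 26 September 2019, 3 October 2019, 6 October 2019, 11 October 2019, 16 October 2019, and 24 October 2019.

21 September 2019 is a Saturday.
That's 34 days from start to end, counting both.
34 = 7 × 4 + 6, so there are 4 full weeks plus 6 extra days.
Each full week contributes 5 weekdays (Mon–Fri): 4 × 5 = 20.
The 6 extra days are Saturday, Sunday, Monday, Tuesday, Wednesday, Thursday — 4 of them qualify.
Total: 20 + 4 = 24.
Holidays: 26 September 2019 (Thu); 3 October 2019 (Thu); 6 October 2019 (Sun); 11 October 2019 (Fri); 16 October 2019 (Wed); 24 October 2019 (Thu).
5 of the 6 holidays fall on weekdays; the rest are weekends and were already excluded.
Business days: 24 − 5 = 19.

19 business days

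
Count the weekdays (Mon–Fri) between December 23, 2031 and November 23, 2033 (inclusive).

502 weekdays

December 23, 2031 is a Tuesday.
That's 702 days from start to end, counting both.
702 = 7 × 100 + 2, so there are 100 full weeks plus 2 extra days.
Each full week contributes 5 weekdays (Mon–Fri): 100 × 5 = 500.
The 2 extra days are Tue, Wed — 2 of them qualify.
Total: 500 + 2 = 502.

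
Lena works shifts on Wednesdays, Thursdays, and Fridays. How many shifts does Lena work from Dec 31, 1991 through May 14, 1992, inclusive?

59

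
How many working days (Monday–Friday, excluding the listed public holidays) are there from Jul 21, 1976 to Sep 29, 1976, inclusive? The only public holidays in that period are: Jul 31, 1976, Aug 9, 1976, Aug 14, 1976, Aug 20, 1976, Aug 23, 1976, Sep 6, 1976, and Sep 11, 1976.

47 working days

Jul 21, 1976 is a Wednesday.
From Jul 21, 1976 to Sep 29, 1976 is 71 days inclusive.
71 = 7 × 10 + 1, so there are 10 full weeks plus 1 extra day.
Each full week contributes 5 weekdays (Mon–Fri): 10 × 5 = 50.
The 1 extra day is Wednesday — 1 of them qualifies.
Total: 50 + 1 = 51.
Holidays: Jul 31, 1976 (Sat); Aug 9, 1976 (Mon); Aug 14, 1976 (Sat); Aug 20, 1976 (Fri); Aug 23, 1976 (Mon); Sep 6, 1976 (Mon); Sep 11, 1976 (Sat).
4 of the 7 holidays fall on weekdays; the rest are weekends and were already excluded.
Business days: 51 − 4 = 47.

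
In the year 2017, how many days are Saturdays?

January 1, 2017 is a Sunday.
The range spans 365 days (inclusive of both endpoints).
365 = 7 × 52 + 1, so there are 52 full weeks plus 1 extra day.
Each full week contributes one Saturday: 52 so far.
The 1 extra day is Sun — none qualify.
Total: 52 + 0 = 52.

52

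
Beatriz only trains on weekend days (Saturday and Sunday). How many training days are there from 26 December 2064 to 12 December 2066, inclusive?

206

26 December 2064 is a Friday.
That's 717 days from start to end, counting both.
717 = 7 × 102 + 3, so there are 102 full weeks plus 3 extra days.
Each full week contributes 2 weekend days (Sat, Sun): 102 × 2 = 204.
The 3 extra days are Friday, Saturday, Sunday — 2 of them qualify.
Total: 204 + 2 = 206.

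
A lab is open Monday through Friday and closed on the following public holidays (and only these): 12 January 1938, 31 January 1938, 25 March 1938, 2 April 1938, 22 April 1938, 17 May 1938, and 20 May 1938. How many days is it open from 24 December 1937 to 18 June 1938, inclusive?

120 working days

24 December 1937 is a Friday.
The range spans 177 days (inclusive of both endpoints).
177 = 7 × 25 + 2, so there are 25 full weeks plus 2 extra days.
Each full week contributes 5 weekdays (Mon–Fri): 25 × 5 = 125.
The 2 extra days are Friday, Saturday — 1 of them qualifies.
Total: 125 + 1 = 126.
Holidays: 12 January 1938 (Wed); 31 January 1938 (Mon); 25 March 1938 (Fri); 2 April 1938 (Sat); 22 April 1938 (Fri); 17 May 1938 (Tue); 20 May 1938 (Fri).
6 of the 7 holidays fall on weekdays; the rest are weekends and were already excluded.
Business days: 126 − 6 = 120.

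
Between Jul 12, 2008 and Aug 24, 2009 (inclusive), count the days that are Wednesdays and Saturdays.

117

Jul 12, 2008 is a Saturday.
That's 409 days from start to end, counting both.
409 = 7 × 58 + 3, so there are 58 full weeks plus 3 extra days.
Each full week contributes 2 days from the set (Wed, Sat): 58 × 2 = 116.
The 3 extra days are Saturday, Sunday, Monday — 1 of them qualifies.
Total: 116 + 1 = 117.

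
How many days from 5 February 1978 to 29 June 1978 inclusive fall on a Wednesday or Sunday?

42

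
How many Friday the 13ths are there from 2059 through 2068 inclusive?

Friday-the-13ths by year:
2059: Jun
2060: Feb, Aug
2061: May
2062: Jan, Oct
2063: Apr, Jul
2064: Jun
2065: Feb, Mar, Nov
2066: Aug
2067: May
2068: Jan, Apr, Jul

17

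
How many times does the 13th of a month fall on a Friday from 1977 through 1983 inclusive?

Friday-the-13ths by year:
1977: May
1978: Jan, Oct
1979: Apr, Jul
1980: Jun
1981: Feb, Mar, Nov
1982: Aug
1983: May

11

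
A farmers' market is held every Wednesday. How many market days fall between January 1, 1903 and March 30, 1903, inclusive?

January 1, 1903 is a Thursday.
From January 1, 1903 to March 30, 1903 is 89 days inclusive.
89 = 7 × 12 + 5, so there are 12 full weeks plus 5 extra days.
Each full week contributes one Wednesday: 12 so far.
The 5 extra days are Thursday, Friday, Saturday, Sunday, Monday — none qualify.
Total: 12 + 0 = 12.

12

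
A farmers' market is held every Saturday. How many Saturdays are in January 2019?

2019-01-01 is a Tuesday.
That's 31 days from start to end, counting both.
31 = 7 × 4 + 3, so there are 4 full weeks plus 3 extra days.
Each full week contributes one Saturday: 4 so far.
The 3 extra days are Tuesday, Wednesday, Thursday — none qualify.
Total: 4 + 0 = 4.

4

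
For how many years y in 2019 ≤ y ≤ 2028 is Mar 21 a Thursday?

2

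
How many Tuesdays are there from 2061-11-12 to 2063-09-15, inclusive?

96 Tuesdays

2061-11-12 is a Saturday.
That's 673 days from start to end, counting both.
673 = 7 × 96 + 1, so there are 96 full weeks plus 1 extra day.
Each full week contributes one Tuesday: 96 so far.
The 1 extra day is Saturday — none qualify.
Total: 96 + 0 = 96.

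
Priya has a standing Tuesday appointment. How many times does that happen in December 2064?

5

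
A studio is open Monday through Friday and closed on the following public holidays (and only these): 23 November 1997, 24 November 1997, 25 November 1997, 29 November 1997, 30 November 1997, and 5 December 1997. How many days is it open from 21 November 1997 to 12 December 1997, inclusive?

21 November 1997 is a Friday.
That's 22 days from start to end, counting both.
22 = 7 × 3 + 1, so there are 3 full weeks plus 1 extra day.
Each full week contributes 5 weekdays (Mon–Fri): 3 × 5 = 15.
The 1 extra day is Fri — 1 of them qualifies.
Total: 15 + 1 = 16.
Holidays: 23 November 1997 (Sun); 24 November 1997 (Mon); 25 November 1997 (Tue); 29 November 1997 (Sat); 30 November 1997 (Sun); 5 December 1997 (Fri).
3 of the 6 holidays fall on weekdays; the rest are weekends and were already excluded.
Business days: 16 − 3 = 13.

13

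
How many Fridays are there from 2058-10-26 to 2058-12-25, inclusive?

2058-10-26 is a Saturday.
That's 61 days from start to end, counting both.
61 = 7 × 8 + 5, so there are 8 full weeks plus 5 extra days.
Each full week contributes one Friday: 8 so far.
The 5 extra days are Saturday, Sunday, Monday, Tuesday, Wednesday — none qualify.
Total: 8 + 0 = 8.

8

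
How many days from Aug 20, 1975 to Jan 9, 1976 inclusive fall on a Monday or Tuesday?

40

Aug 20, 1975 is a Wednesday.
From Aug 20, 1975 to Jan 9, 1976 is 143 days inclusive.
143 = 7 × 20 + 3, so there are 20 full weeks plus 3 extra days.
Each full week contributes 2 days from the set (Mon, Tue): 20 × 2 = 40.
The 3 extra days are Wednesday, Thursday, Friday — none qualify.
Total: 40 + 0 = 40.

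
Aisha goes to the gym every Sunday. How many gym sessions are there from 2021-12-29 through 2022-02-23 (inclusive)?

8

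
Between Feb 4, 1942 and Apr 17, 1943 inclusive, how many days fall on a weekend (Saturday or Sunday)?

125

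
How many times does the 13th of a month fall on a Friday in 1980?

The 13th falls on a Friday when the month's 13th has weekday Fri.
Jan 13 is Sun; Feb 13 is Wed; Mar 13 is Thu; Apr 13 is Sun; May 13 is Tue; Jun 13 is Fri ✓; Jul 13 is Sun; Aug 13 is Wed; Sep 13 is Sat; Oct 13 is Mon; Nov 13 is Thu; Dec 13 is Sat.
Friday the 13ths: Jun.

1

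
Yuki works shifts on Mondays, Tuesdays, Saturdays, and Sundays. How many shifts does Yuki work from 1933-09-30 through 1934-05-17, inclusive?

1933-09-30 is a Saturday.
That's 230 days from start to end, counting both.
230 = 7 × 32 + 6, so there are 32 full weeks plus 6 extra days.
Each full week contributes 4 days from the set (Mon, Tue, Sat, Sun): 32 × 4 = 128.
The 6 extra days are Sat, Sun, Mon, Tue, Wed, Thu — 4 of them qualify.
Total: 128 + 4 = 132.

132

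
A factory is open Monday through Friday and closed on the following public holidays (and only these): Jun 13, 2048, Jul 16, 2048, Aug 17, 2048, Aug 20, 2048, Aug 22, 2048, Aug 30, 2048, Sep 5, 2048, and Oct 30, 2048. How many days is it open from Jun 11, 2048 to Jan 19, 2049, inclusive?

Jun 11, 2048 is a Thursday.
That's 223 days from start to end, counting both.
223 = 7 × 31 + 6, so there are 31 full weeks plus 6 extra days.
Each full week contributes 5 weekdays (Mon–Fri): 31 × 5 = 155.
The 6 extra days are Thursday, Friday, Saturday, Sunday, Monday, Tuesday — 4 of them qualify.
Total: 155 + 4 = 159.
Holidays: Jun 13, 2048 (Sat); Jul 16, 2048 (Thu); Aug 17, 2048 (Mon); Aug 20, 2048 (Thu); Aug 22, 2048 (Sat); Aug 30, 2048 (Sun); Sep 5, 2048 (Sat); Oct 30, 2048 (Fri).
4 of the 8 holidays fall on weekdays; the rest are weekends and were already excluded.
Business days: 159 − 4 = 155.

155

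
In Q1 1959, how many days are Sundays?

13

Jan 1, 1959 is a Thursday.
The range spans 90 days (inclusive of both endpoints).
90 = 7 × 12 + 6, so there are 12 full weeks plus 6 extra days.
Each full week contributes one Sunday: 12 so far.
The 6 extra days are Thu, Fri, Sat, Sun, Mon, Tue — 1 of them qualifies.
Total: 12 + 1 = 13.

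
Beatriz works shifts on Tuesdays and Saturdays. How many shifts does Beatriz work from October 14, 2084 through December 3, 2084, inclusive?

October 14, 2084 is a Saturday.
That's 51 days from start to end, counting both.
51 = 7 × 7 + 2, so there are 7 full weeks plus 2 extra days.
Each full week contributes 2 days from the set (Tue, Sat): 7 × 2 = 14.
The 2 extra days are Saturday, Sunday — 1 of them qualifies.
Total: 14 + 1 = 15.

15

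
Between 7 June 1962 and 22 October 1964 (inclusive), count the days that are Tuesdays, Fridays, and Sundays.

372

7 June 1962 is a Thursday.
The range spans 869 days (inclusive of both endpoints).
869 = 7 × 124 + 1, so there are 124 full weeks plus 1 extra day.
Each full week contributes 3 days from the set (Tue, Fri, Sun): 124 × 3 = 372.
The 1 extra day is Thu — none qualify.
Total: 372 + 0 = 372.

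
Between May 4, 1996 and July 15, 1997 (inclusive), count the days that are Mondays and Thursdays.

125

May 4, 1996 is a Saturday.
The range spans 438 days (inclusive of both endpoints).
438 = 7 × 62 + 4, so there are 62 full weeks plus 4 extra days.
Each full week contributes 2 days from the set (Mon, Thu): 62 × 2 = 124.
The 4 extra days are Sat, Sun, Mon, Tue — 1 of them qualifies.
Total: 124 + 1 = 125.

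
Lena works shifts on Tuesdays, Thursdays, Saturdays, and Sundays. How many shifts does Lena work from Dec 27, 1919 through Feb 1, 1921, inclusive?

231

Dec 27, 1919 is a Saturday.
That's 403 days from start to end, counting both.
403 = 7 × 57 + 4, so there are 57 full weeks plus 4 extra days.
Each full week contributes 4 days from the set (Tue, Thu, Sat, Sun): 57 × 4 = 228.
The 4 extra days are Saturday, Sunday, Monday, Tuesday — 3 of them qualify.
Total: 228 + 3 = 231.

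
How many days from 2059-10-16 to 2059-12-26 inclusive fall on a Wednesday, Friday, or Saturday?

2059-10-16 is a Thursday.
That's 72 days from start to end, counting both.
72 = 7 × 10 + 2, so there are 10 full weeks plus 2 extra days.
Each full week contributes 3 days from the set (Wed, Fri, Sat): 10 × 3 = 30.
The 2 extra days are Thu, Fri — 1 of them qualifies.
Total: 30 + 1 = 31.

31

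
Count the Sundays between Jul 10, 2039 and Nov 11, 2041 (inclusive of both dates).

Jul 10, 2039 is a Sunday.
From Jul 10, 2039 to Nov 11, 2041 is 856 days inclusive.
856 = 7 × 122 + 2, so there are 122 full weeks plus 2 extra days.
Each full week contributes one Sunday: 122 so far.
The 2 extra days are Sun, Mon — 1 of them qualifies.
Total: 122 + 1 = 123.

123 Sundays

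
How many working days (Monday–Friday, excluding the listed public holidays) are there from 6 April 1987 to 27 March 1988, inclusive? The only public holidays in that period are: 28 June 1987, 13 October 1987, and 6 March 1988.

6 April 1987 is a Monday.
That's 357 days from start to end, counting both.
357 = 7 × 51, so the span is exactly 51 full weeks.
Each full week contributes 5 weekdays (Mon–Fri): 51 × 5 = 255.
Total: 255.
Holidays: 28 June 1987 (Sun); 13 October 1987 (Tue); 6 March 1988 (Sun).
1 of the 3 holidays fall on weekdays; the rest are weekends and were already excluded.
Business days: 255 − 1 = 254.

254 working days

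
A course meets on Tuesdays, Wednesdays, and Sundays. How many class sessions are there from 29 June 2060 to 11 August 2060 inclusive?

29 June 2060 is a Tuesday.
That's 44 days from start to end, counting both.
44 = 7 × 6 + 2, so there are 6 full weeks plus 2 extra days.
Each full week contributes 3 days from the set (Tue, Wed, Sun): 6 × 3 = 18.
The 2 extra days are Tuesday, Wednesday — 2 of them qualify.
Total: 18 + 2 = 20.

20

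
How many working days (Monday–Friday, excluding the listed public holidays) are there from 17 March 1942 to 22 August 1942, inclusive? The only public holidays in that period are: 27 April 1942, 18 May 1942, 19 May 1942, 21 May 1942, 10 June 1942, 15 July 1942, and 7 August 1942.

17 March 1942 is a Tuesday.
From 17 March 1942 to 22 August 1942 is 159 days inclusive.
159 = 7 × 22 + 5, so there are 22 full weeks plus 5 extra days.
Each full week contributes 5 weekdays (Mon–Fri): 22 × 5 = 110.
The 5 extra days are Tue, Wed, Thu, Fri, Sat — 4 of them qualify.
Total: 110 + 4 = 114.
Holidays: 27 April 1942 (Mon); 18 May 1942 (Mon); 19 May 1942 (Tue); 21 May 1942 (Thu); 10 June 1942 (Wed); 15 July 1942 (Wed); 7 August 1942 (Fri).
All 7 holidays fall on weekdays, so subtract 7.
Business days: 114 − 7 = 107.

107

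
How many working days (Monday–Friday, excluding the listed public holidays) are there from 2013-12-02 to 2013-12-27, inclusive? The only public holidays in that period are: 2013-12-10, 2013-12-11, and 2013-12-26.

17 working days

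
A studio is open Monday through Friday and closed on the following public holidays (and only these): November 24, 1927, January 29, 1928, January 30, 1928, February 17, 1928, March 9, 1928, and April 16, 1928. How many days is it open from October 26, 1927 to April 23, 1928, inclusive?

124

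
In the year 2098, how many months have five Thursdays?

A month has five Thursdays exactly when Thursday falls within its first (length − 28) days.
Jan: 31 days, starts Wed → 5 of Wed, Thu, Fri ✓
Feb: 28 days, starts Sat → 5 of (none)
Mar: 31 days, starts Sat → 5 of Sat, Sun, Mon
Apr: 30 days, starts Tue → 5 of Tue, Wed
May: 31 days, starts Thu → 5 of Thu, Fri, Sat ✓
Jun: 30 days, starts Sun → 5 of Sun, Mon
Jul: 31 days, starts Tue → 5 of Tue, Wed, Thu ✓
Aug: 31 days, starts Fri → 5 of Fri, Sat, Sun
Sep: 30 days, starts Mon → 5 of Mon, Tue
Oct: 31 days, starts Wed → 5 of Wed, Thu, Fri ✓
Nov: 30 days, starts Sat → 5 of Sat, Sun
Dec: 31 days, starts Mon → 5 of Mon, Tue, Wed
Months with five Thursdays: Jan, May, Jul, Oct.

4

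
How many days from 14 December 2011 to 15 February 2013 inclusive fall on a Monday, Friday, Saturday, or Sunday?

245

14 December 2011 is a Wednesday.
That's 430 days from start to end, counting both.
430 = 7 × 61 + 3, so there are 61 full weeks plus 3 extra days.
Each full week contributes 4 days from the set (Mon, Fri, Sat, Sun): 61 × 4 = 244.
The 3 extra days are Wed, Thu, Fri — 1 of them qualifies.
Total: 244 + 1 = 245.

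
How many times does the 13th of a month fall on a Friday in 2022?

The 13th falls on a Friday when the month's 13th has weekday Fri.
Jan 13 is Thu; Feb 13 is Sun; Mar 13 is Sun; Apr 13 is Wed; May 13 is Fri ✓; Jun 13 is Mon; Jul 13 is Wed; Aug 13 is Sat; Sep 13 is Tue; Oct 13 is Thu; Nov 13 is Sun; Dec 13 is Tue.
Friday the 13ths: May.

1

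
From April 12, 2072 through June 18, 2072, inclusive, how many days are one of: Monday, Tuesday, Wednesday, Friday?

April 12, 2072 is a Tuesday.
The range spans 68 days (inclusive of both endpoints).
68 = 7 × 9 + 5, so there are 9 full weeks plus 5 extra days.
Each full week contributes 4 days from the set (Mon, Tue, Wed, Fri): 9 × 4 = 36.
The 5 extra days are Tue, Wed, Thu, Fri, Sat — 3 of them qualify.
Total: 36 + 3 = 39.

39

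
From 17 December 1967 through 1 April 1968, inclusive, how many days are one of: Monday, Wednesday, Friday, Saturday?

61

17 December 1967 is a Sunday.
The range spans 107 days (inclusive of both endpoints).
107 = 7 × 15 + 2, so there are 15 full weeks plus 2 extra days.
Each full week contributes 4 days from the set (Mon, Wed, Fri, Sat): 15 × 4 = 60.
The 2 extra days are Sunday, Monday — 1 of them qualifies.
Total: 60 + 1 = 61.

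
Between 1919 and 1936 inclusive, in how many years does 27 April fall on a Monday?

3

Day of week of April 27 in each year:
1919: Sun, 1920: Tue, 1921: Wed, 1922: Thu, 1923: Fri, 1924: Sun, 1925: Mon ✓, 1926: Tue, 1927: Wed, 1928: Fri, 1929: Sat, 1930: Sun, 1931: Mon ✓, 1932: Wed, 1933: Thu, 1934: Fri, 1935: Sat, 1936: Mon ✓
Mondays: 1925, 1931, 1936.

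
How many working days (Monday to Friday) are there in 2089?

260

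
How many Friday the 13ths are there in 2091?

The 13th falls on a Friday when the month's 13th has weekday Fri.
Jan 13 is Sat; Feb 13 is Tue; Mar 13 is Tue; Apr 13 is Fri ✓; May 13 is Sun; Jun 13 is Wed; Jul 13 is Fri ✓; Aug 13 is Mon; Sep 13 is Thu; Oct 13 is Sat; Nov 13 is Tue; Dec 13 is Thu.
Friday the 13ths: Apr, Jul.

2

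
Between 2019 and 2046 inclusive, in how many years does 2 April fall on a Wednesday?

Day of week of April 2 in each year:
2019: Tue, 2020: Thu, 2021: Fri, 2022: Sat, 2023: Sun, 2024: Tue, 2025: Wed ✓, 2026: Thu, 2027: Fri, 2028: Sun, 2029: Mon, 2030: Tue, 2031: Wed ✓, 2032: Fri, 2033: Sat, 2034: Sun, 2035: Mon, 2036: Wed ✓, 2037: Thu, 2038: Fri, 2039: Sat, 2040: Mon, 2041: Tue, 2042: Wed ✓, 2043: Thu, 2044: Sat, 2045: Sun, 2046: Mon
Wednesdays: 2025, 2031, 2036, 2042.

4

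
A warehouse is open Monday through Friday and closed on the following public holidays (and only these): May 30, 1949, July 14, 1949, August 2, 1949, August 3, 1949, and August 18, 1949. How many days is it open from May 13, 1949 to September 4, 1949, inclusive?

76

May 13, 1949 is a Friday.
The range spans 115 days (inclusive of both endpoints).
115 = 7 × 16 + 3, so there are 16 full weeks plus 3 extra days.
Each full week contributes 5 weekdays (Mon–Fri): 16 × 5 = 80.
The 3 extra days are Friday, Saturday, Sunday — 1 of them qualifies.
Total: 80 + 1 = 81.
Holidays: May 30, 1949 (Mon); July 14, 1949 (Thu); August 2, 1949 (Tue); August 3, 1949 (Wed); August 18, 1949 (Thu).
All 5 holidays fall on weekdays, so subtract 5.
Business days: 81 − 5 = 76.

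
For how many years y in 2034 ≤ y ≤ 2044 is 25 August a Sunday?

Day of week of August 25 in each year:
2034: Fri, 2035: Sat, 2036: Mon, 2037: Tue, 2038: Wed, 2039: Thu, 2040: Sat, 2041: Sun ✓, 2042: Mon, 2043: Tue, 2044: Thu
Sundays: 2041.

1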